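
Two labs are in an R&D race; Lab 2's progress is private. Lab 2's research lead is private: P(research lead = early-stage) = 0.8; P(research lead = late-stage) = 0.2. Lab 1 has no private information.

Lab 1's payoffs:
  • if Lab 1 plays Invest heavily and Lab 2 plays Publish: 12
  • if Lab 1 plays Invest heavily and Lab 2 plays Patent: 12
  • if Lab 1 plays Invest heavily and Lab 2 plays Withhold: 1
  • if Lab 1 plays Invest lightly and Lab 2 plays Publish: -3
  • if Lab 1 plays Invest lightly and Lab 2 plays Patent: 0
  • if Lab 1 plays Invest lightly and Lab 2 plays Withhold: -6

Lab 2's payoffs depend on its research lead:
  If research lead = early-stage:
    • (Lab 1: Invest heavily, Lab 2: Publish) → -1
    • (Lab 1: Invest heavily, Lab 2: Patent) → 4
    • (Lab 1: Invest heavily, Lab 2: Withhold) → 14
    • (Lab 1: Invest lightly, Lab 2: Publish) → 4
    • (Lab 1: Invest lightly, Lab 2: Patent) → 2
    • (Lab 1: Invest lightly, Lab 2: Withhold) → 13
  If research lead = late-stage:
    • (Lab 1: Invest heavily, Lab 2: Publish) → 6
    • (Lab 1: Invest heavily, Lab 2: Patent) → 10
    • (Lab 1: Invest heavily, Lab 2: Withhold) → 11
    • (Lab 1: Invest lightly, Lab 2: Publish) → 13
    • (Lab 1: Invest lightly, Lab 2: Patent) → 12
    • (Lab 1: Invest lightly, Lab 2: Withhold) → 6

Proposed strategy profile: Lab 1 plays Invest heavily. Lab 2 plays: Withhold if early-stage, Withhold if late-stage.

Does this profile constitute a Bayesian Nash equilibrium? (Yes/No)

Lab 1 plays Invest heavily: E[Invest heavily] = 0.8·(1) + 0.2·(1) = 1; E[Invest lightly] = -6. Best-responding. ✓
Lab 2 (research lead early-stage), facing Invest heavily: Publish gives -1, Patent gives 4, Withhold gives 14. Proposed Withhold is best. ✓
Lab 2 (research lead late-stage), facing Invest heavily: Publish gives 6, Patent gives 10, Withhold gives 11. Proposed Withhold is best. ✓

Yes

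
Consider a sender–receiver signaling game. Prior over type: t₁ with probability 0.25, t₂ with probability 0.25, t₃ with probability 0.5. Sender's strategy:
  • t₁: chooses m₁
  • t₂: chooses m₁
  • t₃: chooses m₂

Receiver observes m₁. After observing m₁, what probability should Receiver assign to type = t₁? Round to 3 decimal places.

0.500

P(m₁) = 0.25·1 + 0.25·1 + 0.5·0 = 0.5
P(t₁ | m₁) = (0.25·1) / 0.5 = 0.25 / 0.5 = 0.5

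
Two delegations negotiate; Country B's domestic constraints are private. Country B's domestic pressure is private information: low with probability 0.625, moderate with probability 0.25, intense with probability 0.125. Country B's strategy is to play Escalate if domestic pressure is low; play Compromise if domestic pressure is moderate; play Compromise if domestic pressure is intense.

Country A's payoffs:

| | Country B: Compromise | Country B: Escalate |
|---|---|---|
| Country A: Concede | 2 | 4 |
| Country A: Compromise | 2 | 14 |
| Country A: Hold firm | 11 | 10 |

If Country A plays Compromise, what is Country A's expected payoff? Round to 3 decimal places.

Take the expectation over Country B's domestic pressure, weighting each type's action by its prior probability.
E[Compromise] = 0.625·14 + 0.25·2 + 0.125·2 = 8.75 + 0.5 + 0.25 = 9.5

9.500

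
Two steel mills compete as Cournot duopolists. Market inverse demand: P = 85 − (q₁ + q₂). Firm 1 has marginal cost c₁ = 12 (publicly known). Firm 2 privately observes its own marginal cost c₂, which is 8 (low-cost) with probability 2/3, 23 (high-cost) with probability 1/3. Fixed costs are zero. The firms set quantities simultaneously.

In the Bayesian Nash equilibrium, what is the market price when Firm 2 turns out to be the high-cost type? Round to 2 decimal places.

41.67

Firm 2 with cost c maximizes (85 − (q₁+q₂) − c)·q₂, giving q₂(c) = (85 − c − q₁)/2.
E[c₂] = 2/3·8 + 1/3·23 = 13
Firm 1's FOC against E[q₂] yields q₁ = (85 − 2·12 + E[c₂])/3 = (85 − 24 + 13)/3 = 24.6667.
q₂(high-cost) = 18.6667, so P = 85 − (24.6667 + 18.6667) = 41.6667.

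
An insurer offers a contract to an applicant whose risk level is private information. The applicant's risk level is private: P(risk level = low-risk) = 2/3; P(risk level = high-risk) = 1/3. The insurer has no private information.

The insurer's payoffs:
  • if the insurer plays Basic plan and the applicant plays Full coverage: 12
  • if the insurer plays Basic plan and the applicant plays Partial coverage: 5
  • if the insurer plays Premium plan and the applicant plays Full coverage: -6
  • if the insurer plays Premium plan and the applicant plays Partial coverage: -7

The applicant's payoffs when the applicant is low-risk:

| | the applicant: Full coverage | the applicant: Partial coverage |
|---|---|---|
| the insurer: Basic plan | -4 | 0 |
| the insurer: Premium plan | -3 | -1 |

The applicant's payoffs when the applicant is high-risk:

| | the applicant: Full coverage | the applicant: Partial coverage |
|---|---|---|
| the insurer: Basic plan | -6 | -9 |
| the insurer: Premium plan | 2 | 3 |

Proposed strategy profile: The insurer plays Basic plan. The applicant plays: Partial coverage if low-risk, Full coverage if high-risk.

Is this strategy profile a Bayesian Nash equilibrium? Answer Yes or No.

A profile is a BNE iff every type of every player is best-responding given beliefs about the other side.
The insurer plays Basic plan: E[Basic plan] = 2/3·(5) + 1/3·(12) = 22/3; E[Premium plan] = -20/3. Best-responding. ✓
The applicant (risk level low-risk), facing Basic plan: Full coverage gives -4, Partial coverage gives 0. Proposed Partial coverage is best. ✓
The applicant (risk level high-risk), facing Basic plan: Full coverage gives -6, Partial coverage gives -9. Proposed Full coverage is best. ✓

Yes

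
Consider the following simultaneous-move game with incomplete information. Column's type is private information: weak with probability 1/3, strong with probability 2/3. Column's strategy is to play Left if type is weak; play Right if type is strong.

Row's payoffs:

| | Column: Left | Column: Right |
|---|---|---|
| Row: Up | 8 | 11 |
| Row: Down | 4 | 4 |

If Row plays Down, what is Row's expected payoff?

4

Take the expectation over Column's type, weighting each type's action by its prior probability.
E[Down] = 1/3·4 + 2/3·4 = 4/3 + 8/3 = 4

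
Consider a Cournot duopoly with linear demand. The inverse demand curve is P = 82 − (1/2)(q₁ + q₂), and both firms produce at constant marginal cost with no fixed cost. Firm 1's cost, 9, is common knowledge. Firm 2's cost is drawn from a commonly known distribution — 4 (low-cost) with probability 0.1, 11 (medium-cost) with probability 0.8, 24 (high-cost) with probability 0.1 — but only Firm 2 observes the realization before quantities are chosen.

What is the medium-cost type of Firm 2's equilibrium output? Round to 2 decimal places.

45.80

Firm 2 with cost c maximizes (82 − (1/2)(q₁+q₂) − c)·q₂, giving q₂(c) = (82 − c − (1/2)q₁).
E[c₂] = 0.1·4 + 0.8·11 + 0.1·24 = 11.6
Firm 1's FOC against E[q₂] yields q₁ = (82 − 2·9 + E[c₂])/(3/2) = (82 − 18 + 11.6)/(3/2) = 50.4.
q₂(medium-cost) = (82 − 11 − (1/2)·50.4) = 45.8.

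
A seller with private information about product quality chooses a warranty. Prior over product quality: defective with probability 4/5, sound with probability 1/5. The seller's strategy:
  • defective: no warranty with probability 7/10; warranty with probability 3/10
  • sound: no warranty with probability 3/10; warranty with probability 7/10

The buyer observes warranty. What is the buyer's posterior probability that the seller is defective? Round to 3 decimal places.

P(warranty) = (4/5)·(3/10) + (1/5)·(7/10) = 19/50
P(defective | warranty) = ((4/5)·(3/10)) / (19/50) = (6/25) / (19/50) = 12/19

0.632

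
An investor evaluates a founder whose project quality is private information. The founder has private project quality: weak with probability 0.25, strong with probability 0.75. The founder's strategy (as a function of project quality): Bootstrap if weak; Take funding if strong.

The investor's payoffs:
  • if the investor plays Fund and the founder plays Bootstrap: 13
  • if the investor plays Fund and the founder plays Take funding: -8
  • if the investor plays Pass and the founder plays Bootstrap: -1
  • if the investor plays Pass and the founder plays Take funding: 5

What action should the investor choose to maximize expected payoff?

Pass

Compute the investor's expected payoff for each action, taking the expectation over the founder's type.
E[Fund] = 0.25·(13) + 0.75·(-8) = -2.75
E[Pass] = 0.25·(-1) + 0.75·(5) = 3.5
Best response: Pass (3.5 is the largest).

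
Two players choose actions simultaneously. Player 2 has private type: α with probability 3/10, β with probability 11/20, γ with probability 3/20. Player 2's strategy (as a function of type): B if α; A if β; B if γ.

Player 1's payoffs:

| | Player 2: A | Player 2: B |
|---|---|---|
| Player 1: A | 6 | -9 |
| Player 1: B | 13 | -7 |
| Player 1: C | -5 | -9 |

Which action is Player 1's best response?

E[A] = 3/10·(-9) + 11/20·(6) + 3/20·(-9) = -3/4
E[B] = 3/10·(-7) + 11/20·(13) + 3/20·(-7) = 4
E[C] = 3/10·(-9) + 11/20·(-5) + 3/20·(-9) = -34/5
Best response: B (4 is the largest).

B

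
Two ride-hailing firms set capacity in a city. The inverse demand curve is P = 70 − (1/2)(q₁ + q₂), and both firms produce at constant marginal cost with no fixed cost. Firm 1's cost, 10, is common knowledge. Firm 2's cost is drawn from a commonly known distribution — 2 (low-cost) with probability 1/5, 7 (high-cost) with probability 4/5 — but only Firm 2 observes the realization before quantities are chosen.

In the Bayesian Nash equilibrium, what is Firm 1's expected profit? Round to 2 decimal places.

Type-c best response for Firm 2: q₂(c) = (70 − c) − q₁/2.
Firm 1 maximizes expected profit; its first-order condition is 70 − q₁ − (1/2)E[q₂] − 10 = 0.
Substituting E[q₂] and solving: E[c₂] = 6, so q₁ = (70 − 2·10 + 6)/(3/2) = 37.3333.
E[P] = 70 − (1/2)·(q₁ + E[q₂]) = 28.6667; Firm 1's expected profit = (E[P] − 10)·q₁ = (28.6667 − 10)·37.3333 = 696.889.

696.89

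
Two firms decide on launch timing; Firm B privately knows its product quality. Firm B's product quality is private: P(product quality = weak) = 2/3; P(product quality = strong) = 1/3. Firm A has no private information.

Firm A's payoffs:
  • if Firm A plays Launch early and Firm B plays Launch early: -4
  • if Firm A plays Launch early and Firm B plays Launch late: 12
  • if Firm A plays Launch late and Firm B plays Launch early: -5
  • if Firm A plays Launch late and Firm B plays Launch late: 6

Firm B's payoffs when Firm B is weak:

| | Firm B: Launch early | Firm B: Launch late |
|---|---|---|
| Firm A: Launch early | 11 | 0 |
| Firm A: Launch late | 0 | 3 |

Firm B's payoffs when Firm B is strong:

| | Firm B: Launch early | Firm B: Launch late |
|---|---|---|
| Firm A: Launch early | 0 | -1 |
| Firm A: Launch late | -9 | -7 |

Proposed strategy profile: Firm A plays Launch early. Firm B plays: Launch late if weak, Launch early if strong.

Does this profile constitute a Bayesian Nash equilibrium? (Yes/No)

Firm A plays Launch early: E[Launch early] = 2/3·(12) + 1/3·(-4) = 20/3; E[Launch late] = 7/3. Best-responding. ✓
Firm B (product quality weak), facing Launch early: Launch early gives 11, Launch late gives 0. Proposed Launch late is not best — profitable deviation exists. ✗
Firm B (product quality strong), facing Launch early: Launch early gives 0, Launch late gives -1. Proposed Launch early is best. ✓

No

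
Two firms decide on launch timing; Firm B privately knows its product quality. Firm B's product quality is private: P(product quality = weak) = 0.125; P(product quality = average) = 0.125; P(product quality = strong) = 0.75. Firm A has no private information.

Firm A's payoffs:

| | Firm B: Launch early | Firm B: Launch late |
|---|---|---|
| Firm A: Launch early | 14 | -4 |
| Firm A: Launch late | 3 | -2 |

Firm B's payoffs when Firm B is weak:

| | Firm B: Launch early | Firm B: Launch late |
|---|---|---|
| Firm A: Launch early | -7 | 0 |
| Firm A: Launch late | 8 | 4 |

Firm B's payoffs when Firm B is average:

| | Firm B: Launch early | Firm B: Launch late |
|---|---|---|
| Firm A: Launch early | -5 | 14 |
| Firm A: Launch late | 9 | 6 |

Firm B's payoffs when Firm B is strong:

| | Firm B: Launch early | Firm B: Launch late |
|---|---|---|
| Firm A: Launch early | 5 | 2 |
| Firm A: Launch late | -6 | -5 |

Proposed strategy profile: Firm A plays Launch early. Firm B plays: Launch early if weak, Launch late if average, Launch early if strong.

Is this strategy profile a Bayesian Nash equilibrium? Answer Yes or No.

Firm A plays Launch early: E[Launch early] = 0.125·(14) + 0.125·(-4) + 0.75·(14) = 11.75; E[Launch late] = 2.375. Best-responding. ✓
Firm B (product quality weak), facing Launch early: Launch early gives -7, Launch late gives 0. Proposed Launch early is not best — profitable deviation exists. ✗
Firm B (product quality average), facing Launch early: Launch early gives -5, Launch late gives 14. Proposed Launch late is best. ✓
Firm B (product quality strong), facing Launch early: Launch early gives 5, Launch late gives 2. Proposed Launch early is best. ✓

No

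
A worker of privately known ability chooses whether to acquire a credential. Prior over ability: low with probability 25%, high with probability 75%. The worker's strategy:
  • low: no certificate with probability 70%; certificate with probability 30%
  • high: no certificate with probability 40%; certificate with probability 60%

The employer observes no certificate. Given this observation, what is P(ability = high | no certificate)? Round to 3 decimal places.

P(no certificate) = 0.25·0.7 + 0.75·0.4 = 0.475
P(high | no certificate) = (0.75·0.4) / 0.475 = 0.3 / 0.475 = 0.631579

0.632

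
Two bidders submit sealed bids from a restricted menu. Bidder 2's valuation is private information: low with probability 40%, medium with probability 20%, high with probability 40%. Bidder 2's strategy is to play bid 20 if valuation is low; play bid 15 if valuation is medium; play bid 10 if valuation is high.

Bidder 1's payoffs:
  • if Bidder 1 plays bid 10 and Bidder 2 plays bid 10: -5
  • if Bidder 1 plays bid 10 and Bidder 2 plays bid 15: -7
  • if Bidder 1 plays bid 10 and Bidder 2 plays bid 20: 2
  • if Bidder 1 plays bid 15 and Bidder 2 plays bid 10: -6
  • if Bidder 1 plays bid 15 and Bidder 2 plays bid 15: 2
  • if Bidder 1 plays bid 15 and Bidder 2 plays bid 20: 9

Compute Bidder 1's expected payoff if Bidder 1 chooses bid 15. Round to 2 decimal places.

E[bid 15] = 0.4·9 + 0.2·2 + 0.4·(-6) = 3.6 + 0.4 + (-2.4) = 1.6

1.60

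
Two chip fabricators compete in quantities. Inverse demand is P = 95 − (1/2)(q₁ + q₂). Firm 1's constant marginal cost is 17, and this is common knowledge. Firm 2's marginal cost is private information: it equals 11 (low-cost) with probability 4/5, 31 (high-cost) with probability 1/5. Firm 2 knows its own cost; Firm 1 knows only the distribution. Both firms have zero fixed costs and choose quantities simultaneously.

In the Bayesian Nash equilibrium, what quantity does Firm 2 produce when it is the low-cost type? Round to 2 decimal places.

58.67

Firm 2 with cost c maximizes (95 − (1/2)(q₁+q₂) − c)·q₂, giving q₂(c) = (95 − c − (1/2)q₁).
E[c₂] = 4/5·11 + 1/5·31 = 15
Firm 1's FOC against E[q₂] yields q₁ = (95 − 2·17 + E[c₂])/(3/2) = (95 − 34 + 15)/(3/2) = 50.6667.
q₂(low-cost) = (95 − 11 − (1/2)·50.6667) = 58.6667.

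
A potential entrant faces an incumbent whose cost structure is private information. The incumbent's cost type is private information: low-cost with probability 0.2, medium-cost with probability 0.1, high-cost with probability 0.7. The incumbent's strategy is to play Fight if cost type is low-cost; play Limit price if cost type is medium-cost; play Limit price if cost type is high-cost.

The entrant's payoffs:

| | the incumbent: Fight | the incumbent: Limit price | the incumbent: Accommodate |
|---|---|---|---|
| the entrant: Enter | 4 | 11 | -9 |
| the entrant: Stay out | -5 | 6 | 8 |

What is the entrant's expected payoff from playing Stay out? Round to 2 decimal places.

E[Stay out] = 0.2·(-5) + 0.1·6 + 0.7·6 = (-1) + 0.6 + 4.2 = 3.8

3.80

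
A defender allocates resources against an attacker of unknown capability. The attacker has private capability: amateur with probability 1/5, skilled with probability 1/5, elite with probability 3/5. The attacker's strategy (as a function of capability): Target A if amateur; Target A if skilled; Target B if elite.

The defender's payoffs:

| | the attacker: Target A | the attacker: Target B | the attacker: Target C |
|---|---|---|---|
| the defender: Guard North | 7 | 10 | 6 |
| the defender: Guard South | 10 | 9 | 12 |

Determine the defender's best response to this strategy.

E[Guard North] = 1/5·(7) + 1/5·(7) + 3/5·(10) = 44/5
E[Guard South] = 1/5·(10) + 1/5·(10) + 3/5·(9) = 47/5
Best response: Guard South (47/5 is the largest).

Guard South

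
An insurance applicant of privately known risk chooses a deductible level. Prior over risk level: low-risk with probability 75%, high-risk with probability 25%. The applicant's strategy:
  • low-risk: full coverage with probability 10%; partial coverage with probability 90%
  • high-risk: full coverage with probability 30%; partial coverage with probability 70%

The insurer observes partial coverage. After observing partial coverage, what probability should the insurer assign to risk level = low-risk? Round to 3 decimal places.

Apply Bayes' rule using the sender's strategy as the likelihood.
P(partial coverage) = 0.75·0.9 + 0.25·0.7 = 0.85
P(low-risk | partial coverage) = (0.75·0.9) / 0.85 = 0.675 / 0.85 = 0.794118

0.794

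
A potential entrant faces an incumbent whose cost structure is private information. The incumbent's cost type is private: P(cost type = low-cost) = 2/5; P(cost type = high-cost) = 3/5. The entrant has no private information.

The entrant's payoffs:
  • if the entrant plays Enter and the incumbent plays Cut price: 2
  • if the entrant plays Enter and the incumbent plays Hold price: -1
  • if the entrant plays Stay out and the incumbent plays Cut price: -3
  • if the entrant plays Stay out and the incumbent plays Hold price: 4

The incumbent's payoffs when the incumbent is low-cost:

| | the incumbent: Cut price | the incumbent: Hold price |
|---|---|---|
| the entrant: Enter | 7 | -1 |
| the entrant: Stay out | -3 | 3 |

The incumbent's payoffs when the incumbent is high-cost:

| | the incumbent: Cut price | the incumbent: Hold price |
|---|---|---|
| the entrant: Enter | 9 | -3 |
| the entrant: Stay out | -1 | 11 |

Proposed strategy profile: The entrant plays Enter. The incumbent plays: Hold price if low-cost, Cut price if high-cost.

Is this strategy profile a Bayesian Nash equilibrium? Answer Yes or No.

A profile is a BNE iff every type of every player is best-responding given beliefs about the other side.
The entrant plays Enter: E[Enter] = 2/5·(-1) + 3/5·(2) = 4/5; E[Stay out] = -1/5. Best-responding. ✓
The incumbent (cost type low-cost), facing Enter: Cut price gives 7, Hold price gives -1. Proposed Hold price is not best — profitable deviation exists. ✗
The incumbent (cost type high-cost), facing Enter: Cut price gives 9, Hold price gives -3. Proposed Cut price is best. ✓

No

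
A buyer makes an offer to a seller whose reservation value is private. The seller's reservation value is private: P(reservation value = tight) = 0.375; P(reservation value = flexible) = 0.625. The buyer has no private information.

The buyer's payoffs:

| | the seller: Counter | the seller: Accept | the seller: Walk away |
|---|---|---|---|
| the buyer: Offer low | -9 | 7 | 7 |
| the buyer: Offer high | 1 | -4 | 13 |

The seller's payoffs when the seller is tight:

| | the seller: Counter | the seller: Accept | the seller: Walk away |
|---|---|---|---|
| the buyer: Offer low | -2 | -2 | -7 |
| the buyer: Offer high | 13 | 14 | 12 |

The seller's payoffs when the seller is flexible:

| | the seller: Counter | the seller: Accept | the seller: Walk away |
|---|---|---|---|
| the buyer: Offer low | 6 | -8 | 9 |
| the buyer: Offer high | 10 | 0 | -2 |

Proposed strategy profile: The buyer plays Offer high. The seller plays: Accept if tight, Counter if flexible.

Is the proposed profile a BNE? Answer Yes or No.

Yes

The buyer plays Offer high: E[Offer high] = 0.375·(-4) + 0.625·(1) = -0.875; E[Offer low] = -3. Best-responding. ✓
The seller (reservation value tight), facing Offer high: Counter gives 13, Accept gives 14, Walk away gives 12. Proposed Accept is best. ✓
The seller (reservation value flexible), facing Offer high: Counter gives 10, Accept gives 0, Walk away gives -2. Proposed Counter is best. ✓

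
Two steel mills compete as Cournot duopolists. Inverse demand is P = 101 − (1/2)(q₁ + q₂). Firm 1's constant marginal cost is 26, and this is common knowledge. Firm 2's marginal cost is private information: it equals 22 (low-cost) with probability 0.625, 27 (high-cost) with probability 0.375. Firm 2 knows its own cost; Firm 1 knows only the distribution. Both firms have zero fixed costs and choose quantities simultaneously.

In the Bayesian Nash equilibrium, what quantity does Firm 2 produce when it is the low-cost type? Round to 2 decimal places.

Each type of Firm 2 best-responds to q₁; Firm 1 best-responds to the expected q₂ over Firm 2's types.
Firm 2 with cost c maximizes (101 − (1/2)(q₁+q₂) − c)·q₂, giving q₂(c) = (101 − c − (1/2)q₁).
E[c₂] = 0.625·22 + 0.375·27 = 23.875
Firm 1's FOC against E[q₂] yields q₁ = (101 − 2·26 + E[c₂])/(3/2) = (101 − 52 + 23.875)/(3/2) = 48.5833.
q₂(low-cost) = (101 − 22 − (1/2)·48.5833) = 54.7083.

54.71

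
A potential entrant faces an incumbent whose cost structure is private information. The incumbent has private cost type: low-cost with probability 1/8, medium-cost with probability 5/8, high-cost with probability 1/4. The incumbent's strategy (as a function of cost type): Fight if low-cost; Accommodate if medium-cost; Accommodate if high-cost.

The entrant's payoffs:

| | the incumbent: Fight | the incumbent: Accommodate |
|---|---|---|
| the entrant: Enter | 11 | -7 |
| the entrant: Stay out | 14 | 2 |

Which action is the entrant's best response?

Compute the entrant's expected payoff for each action, taking the expectation over the incumbent's type.
E[Enter] = 1/8·(11) + 5/8·(-7) + 1/4·(-7) = -19/4
E[Stay out] = 1/8·(14) + 5/8·(2) + 1/4·(2) = 7/2
Best response: Stay out (7/2 is the largest).

Stay out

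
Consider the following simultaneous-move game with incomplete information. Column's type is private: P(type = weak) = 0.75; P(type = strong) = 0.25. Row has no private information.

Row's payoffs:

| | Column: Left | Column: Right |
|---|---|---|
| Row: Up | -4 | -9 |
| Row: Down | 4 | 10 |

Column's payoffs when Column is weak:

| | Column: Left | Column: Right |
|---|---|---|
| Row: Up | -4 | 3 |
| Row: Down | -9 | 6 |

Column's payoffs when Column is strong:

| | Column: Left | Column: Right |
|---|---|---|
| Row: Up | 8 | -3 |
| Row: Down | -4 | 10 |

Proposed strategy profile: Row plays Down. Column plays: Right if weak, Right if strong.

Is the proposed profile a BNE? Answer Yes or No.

Yes

A profile is a BNE iff every type of every player is best-responding given beliefs about the other side.
Row plays Down: E[Down] = 0.75·(10) + 0.25·(10) = 10; E[Up] = -9. Best-responding. ✓
Column (type weak), facing Down: Left gives -9, Right gives 6. Proposed Right is best. ✓
Column (type strong), facing Down: Left gives -4, Right gives 10. Proposed Right is best. ✓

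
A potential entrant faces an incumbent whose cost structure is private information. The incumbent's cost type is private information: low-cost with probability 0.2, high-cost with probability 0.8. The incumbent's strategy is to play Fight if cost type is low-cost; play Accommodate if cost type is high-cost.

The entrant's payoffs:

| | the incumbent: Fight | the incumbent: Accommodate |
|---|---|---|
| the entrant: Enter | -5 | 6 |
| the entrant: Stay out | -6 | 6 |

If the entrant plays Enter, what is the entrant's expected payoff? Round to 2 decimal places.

Take the expectation over the incumbent's cost type, weighting each type's action by its prior probability.
E[Enter] = 0.2·(-5) + 0.8·6 = (-1) + 4.8 = 3.8

3.80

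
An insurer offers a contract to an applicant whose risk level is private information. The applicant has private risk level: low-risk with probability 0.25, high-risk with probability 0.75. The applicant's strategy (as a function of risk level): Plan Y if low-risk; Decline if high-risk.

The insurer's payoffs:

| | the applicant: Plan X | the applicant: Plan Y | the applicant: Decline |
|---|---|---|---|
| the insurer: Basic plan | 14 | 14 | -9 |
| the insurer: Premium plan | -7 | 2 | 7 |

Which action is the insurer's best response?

Premium plan

E[Basic plan] = 0.25·(14) + 0.75·(-9) = -3.25
E[Premium plan] = 0.25·(2) + 0.75·(7) = 5.75
Best response: Premium plan (5.75 is the largest).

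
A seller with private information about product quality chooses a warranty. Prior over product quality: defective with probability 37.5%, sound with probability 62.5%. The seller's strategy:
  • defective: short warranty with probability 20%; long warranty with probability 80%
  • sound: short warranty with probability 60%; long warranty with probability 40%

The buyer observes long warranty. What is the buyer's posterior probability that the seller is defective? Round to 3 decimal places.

0.545

P(long warranty) = 0.375·0.8 + 0.625·0.4 = 0.55
P(defective | long warranty) = (0.375·0.8) / 0.55 = 0.3 / 0.55 = 0.545455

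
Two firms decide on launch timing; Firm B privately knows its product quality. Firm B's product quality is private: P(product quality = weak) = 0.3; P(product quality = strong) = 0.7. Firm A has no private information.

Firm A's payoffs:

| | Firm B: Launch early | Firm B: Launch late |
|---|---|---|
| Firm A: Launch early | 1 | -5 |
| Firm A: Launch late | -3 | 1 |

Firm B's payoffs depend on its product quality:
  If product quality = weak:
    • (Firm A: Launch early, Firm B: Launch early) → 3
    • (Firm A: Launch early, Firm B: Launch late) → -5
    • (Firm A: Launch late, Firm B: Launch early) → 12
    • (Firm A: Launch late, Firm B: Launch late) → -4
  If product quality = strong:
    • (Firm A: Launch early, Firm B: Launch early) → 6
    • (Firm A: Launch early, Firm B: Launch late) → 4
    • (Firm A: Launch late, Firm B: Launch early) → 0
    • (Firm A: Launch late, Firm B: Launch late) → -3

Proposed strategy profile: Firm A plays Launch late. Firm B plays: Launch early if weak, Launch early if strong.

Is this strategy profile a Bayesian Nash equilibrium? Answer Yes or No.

Firm A plays Launch late: E[Launch late] = 0.3·(-3) + 0.7·(-3) = -3; E[Launch early] = 1. Not best-responding. ✗
Firm B (product quality weak), facing Launch late: Launch early gives 12, Launch late gives -4. Proposed Launch early is best. ✓
Firm B (product quality strong), facing Launch late: Launch early gives 0, Launch late gives -3. Proposed Launch early is best. ✓

No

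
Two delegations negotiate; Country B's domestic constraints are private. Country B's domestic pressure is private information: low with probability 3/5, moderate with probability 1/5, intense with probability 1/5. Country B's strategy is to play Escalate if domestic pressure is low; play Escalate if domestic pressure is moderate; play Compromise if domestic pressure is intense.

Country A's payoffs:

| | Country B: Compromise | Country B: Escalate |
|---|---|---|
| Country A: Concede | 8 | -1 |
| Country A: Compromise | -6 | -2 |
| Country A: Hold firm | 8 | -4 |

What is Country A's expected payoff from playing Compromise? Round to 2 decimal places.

E[Compromise] = 3/5·(-2) + 1/5·(-2) + 1/5·(-6) = (-6/5) + (-2/5) + (-6/5) = -14/5

-2.80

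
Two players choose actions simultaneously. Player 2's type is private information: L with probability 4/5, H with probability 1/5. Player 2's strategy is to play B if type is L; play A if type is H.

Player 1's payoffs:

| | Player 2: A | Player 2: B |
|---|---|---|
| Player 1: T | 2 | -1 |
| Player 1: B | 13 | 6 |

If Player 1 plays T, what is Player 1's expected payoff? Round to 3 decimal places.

E[T] = 4/5·(-1) + 1/5·2 = (-4/5) + 2/5 = -2/5

-0.400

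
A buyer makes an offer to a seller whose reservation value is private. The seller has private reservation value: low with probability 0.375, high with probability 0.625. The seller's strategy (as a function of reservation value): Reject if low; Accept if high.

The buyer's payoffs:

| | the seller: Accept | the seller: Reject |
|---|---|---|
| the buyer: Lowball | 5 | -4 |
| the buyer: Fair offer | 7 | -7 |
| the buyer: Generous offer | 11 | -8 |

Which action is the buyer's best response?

Generous offer

E[Lowball] = 0.375·(-4) + 0.625·(5) = 1.625
E[Fair offer] = 0.375·(-7) + 0.625·(7) = 1.75
E[Generous offer] = 0.375·(-8) + 0.625·(11) = 3.875
Best response: Generous offer (3.875 is the largest).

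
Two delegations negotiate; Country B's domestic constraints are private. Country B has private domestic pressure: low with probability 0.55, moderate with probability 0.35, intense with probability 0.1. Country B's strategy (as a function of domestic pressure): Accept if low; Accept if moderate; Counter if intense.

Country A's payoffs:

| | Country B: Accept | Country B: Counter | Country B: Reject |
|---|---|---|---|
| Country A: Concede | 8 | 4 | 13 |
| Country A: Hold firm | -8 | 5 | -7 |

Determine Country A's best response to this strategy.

E[Concede] = 0.55·(8) + 0.35·(8) + 0.1·(4) = 7.6
E[Hold firm] = 0.55·(-8) + 0.35·(-8) + 0.1·(5) = -6.7
Best response: Concede (7.6 is the largest).

Concede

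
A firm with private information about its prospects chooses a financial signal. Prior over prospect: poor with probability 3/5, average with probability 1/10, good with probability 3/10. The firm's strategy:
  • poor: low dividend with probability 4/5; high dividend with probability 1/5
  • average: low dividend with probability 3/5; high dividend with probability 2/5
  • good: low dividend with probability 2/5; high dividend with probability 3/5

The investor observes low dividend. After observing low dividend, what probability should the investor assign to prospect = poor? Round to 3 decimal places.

0.727

Apply Bayes' rule using the sender's strategy as the likelihood.
P(low dividend) = (3/5)·(4/5) + (1/10)·(3/5) + (3/10)·(2/5) = 33/50
P(poor | low dividend) = ((3/5)·(4/5)) / (33/50) = (12/25) / (33/50) = 8/11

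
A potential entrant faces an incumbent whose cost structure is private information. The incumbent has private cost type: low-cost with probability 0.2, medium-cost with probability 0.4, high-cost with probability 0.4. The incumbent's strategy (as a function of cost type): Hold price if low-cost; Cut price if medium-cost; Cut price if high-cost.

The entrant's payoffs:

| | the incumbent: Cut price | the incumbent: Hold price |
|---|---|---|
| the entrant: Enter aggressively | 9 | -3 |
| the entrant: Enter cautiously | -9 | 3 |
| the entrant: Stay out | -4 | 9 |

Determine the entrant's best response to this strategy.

Compute the entrant's expected payoff for each action, taking the expectation over the incumbent's type.
E[Enter aggressively] = 0.2·(-3) + 0.4·(9) + 0.4·(9) = 6.6
E[Enter cautiously] = 0.2·(3) + 0.4·(-9) + 0.4·(-9) = -6.6
E[Stay out] = 0.2·(9) + 0.4·(-4) + 0.4·(-4) = -1.4
Best response: Enter aggressively (6.6 is the largest).

Enter aggressively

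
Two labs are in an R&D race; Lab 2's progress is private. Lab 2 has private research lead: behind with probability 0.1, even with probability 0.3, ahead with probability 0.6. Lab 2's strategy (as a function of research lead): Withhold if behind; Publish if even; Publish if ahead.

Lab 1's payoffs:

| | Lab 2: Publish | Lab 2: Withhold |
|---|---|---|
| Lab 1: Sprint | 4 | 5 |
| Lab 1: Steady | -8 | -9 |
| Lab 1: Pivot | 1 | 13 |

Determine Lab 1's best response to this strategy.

Sprint

Compute Lab 1's expected payoff for each action, taking the expectation over Lab 2's type.
E[Sprint] = 0.1·(5) + 0.3·(4) + 0.6·(4) = 4.1
E[Steady] = 0.1·(-9) + 0.3·(-8) + 0.6·(-8) = -8.1
E[Pivot] = 0.1·(13) + 0.3·(1) + 0.6·(1) = 2.2
Best response: Sprint (4.1 is the largest).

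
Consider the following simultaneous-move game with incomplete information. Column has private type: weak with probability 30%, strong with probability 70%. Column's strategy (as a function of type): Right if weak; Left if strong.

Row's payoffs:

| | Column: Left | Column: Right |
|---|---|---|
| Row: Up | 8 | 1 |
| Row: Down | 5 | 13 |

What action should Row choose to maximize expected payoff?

E[Up] = 0.3·(1) + 0.7·(8) = 5.9
E[Down] = 0.3·(13) + 0.7·(5) = 7.4
Best response: Down (7.4 is the largest).

Down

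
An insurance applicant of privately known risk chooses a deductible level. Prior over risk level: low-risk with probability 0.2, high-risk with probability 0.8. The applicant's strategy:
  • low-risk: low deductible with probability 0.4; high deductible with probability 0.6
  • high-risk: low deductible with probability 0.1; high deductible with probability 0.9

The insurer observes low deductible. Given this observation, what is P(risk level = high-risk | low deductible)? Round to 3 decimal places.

0.500

Apply Bayes' rule using the sender's strategy as the likelihood.
P(low deductible) = 0.2·0.4 + 0.8·0.1 = 0.16
P(high-risk | low deductible) = (0.8·0.1) / 0.16 = 0.08 / 0.16 = 0.5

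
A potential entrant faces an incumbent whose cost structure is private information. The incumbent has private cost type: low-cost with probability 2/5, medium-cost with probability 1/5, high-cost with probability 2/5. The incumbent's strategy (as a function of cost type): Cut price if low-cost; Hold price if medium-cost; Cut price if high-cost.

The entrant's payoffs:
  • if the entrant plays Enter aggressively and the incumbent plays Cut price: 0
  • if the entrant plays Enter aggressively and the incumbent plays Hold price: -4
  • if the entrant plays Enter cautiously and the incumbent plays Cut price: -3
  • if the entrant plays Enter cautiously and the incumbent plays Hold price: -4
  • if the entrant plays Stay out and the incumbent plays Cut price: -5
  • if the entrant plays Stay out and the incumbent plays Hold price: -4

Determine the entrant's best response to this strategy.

Enter aggressively

E[Enter aggressively] = 2/5·(0) + 1/5·(-4) + 2/5·(0) = -4/5
E[Enter cautiously] = 2/5·(-3) + 1/5·(-4) + 2/5·(-3) = -16/5
E[Stay out] = 2/5·(-5) + 1/5·(-4) + 2/5·(-5) = -24/5
Best response: Enter aggressively (-4/5 is the largest).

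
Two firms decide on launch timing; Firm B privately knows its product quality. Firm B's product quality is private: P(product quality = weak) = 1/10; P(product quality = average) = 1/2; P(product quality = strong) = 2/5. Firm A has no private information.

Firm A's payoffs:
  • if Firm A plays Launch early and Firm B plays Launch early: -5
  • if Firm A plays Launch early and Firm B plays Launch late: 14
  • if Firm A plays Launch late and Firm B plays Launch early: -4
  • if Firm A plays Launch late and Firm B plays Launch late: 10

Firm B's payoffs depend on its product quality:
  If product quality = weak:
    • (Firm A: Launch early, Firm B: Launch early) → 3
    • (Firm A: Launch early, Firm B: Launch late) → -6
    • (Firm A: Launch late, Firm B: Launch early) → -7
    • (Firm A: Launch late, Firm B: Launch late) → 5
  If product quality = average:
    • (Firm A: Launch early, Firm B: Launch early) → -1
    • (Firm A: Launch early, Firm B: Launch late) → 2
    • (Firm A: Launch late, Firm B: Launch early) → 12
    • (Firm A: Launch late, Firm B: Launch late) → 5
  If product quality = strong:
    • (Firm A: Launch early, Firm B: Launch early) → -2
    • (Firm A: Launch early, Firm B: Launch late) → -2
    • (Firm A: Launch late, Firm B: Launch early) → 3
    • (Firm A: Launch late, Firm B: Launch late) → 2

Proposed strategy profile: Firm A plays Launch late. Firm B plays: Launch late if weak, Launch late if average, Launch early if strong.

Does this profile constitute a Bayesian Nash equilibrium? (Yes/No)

Firm A plays Launch late: E[Launch late] = 1/10·(10) + 1/2·(10) + 2/5·(-4) = 22/5; E[Launch early] = 32/5. Not best-responding. ✗
Firm B (product quality weak), facing Launch late: Launch early gives -7, Launch late gives 5. Proposed Launch late is best. ✓
Firm B (product quality average), facing Launch late: Launch early gives 12, Launch late gives 5. Proposed Launch late is not best — profitable deviation exists. ✗
Firm B (product quality strong), facing Launch late: Launch early gives 3, Launch late gives 2. Proposed Launch early is best. ✓

No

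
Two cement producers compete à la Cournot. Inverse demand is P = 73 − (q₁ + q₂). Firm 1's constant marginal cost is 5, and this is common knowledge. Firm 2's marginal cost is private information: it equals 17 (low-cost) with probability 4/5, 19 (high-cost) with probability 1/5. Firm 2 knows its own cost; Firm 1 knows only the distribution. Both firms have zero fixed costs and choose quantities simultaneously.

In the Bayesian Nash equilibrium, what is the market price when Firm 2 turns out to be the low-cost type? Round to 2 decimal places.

31.60

Type-c best response for Firm 2: q₂(c) = (73 − c)/2 − q₁/2.
Firm 1 maximizes expected profit; its first-order condition is 73 − 2q₁ − E[q₂] − 5 = 0.
Substituting E[q₂] and solving: E[c₂] = 17.4, so q₁ = (73 − 2·5 + 17.4)/3 = 26.8.
q₂(low-cost) = 14.6, so P = 73 − (26.8 + 14.6) = 31.6.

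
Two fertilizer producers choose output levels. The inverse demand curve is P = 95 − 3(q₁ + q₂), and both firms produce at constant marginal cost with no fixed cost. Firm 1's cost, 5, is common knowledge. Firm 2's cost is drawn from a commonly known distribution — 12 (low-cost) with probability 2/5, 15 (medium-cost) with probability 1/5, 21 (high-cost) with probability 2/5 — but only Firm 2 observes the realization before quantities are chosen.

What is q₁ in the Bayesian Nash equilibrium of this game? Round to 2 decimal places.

11.24

Type-c best response for Firm 2: q₂(c) = (95 − c)/6 − q₁/2.
Firm 1 maximizes expected profit; its first-order condition is 95 − 6q₁ − 3E[q₂] − 5 = 0.
Substituting E[q₂] and solving: E[c₂] = 16.2, so q₁ = (95 − 2·5 + 16.2)/9 = 11.2444.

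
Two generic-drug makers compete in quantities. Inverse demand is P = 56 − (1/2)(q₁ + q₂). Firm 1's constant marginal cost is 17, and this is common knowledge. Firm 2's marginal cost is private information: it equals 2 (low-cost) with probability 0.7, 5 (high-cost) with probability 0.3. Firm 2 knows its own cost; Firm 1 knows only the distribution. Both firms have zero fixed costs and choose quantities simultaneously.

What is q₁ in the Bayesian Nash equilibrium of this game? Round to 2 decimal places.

16.60

Type-c best response for Firm 2: q₂(c) = (56 − c) − q₁/2.
Firm 1 maximizes expected profit; its first-order condition is 56 − q₁ − (1/2)E[q₂] − 17 = 0.
Substituting E[q₂] and solving: E[c₂] = 2.9, so q₁ = (56 − 2·17 + 2.9)/(3/2) = 16.6.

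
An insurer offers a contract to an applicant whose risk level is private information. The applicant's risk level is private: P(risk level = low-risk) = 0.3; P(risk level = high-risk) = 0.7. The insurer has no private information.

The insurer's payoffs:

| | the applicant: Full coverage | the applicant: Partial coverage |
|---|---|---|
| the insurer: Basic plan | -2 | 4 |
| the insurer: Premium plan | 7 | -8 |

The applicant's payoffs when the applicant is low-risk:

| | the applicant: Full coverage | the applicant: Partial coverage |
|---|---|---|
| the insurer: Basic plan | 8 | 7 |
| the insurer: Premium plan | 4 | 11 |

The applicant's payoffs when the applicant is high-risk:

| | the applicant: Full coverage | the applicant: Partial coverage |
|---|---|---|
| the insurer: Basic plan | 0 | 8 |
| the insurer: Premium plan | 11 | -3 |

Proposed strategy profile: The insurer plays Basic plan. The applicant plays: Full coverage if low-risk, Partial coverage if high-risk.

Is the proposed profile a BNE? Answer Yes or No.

Yes

A profile is a BNE iff every type of every player is best-responding given beliefs about the other side.
The insurer plays Basic plan: E[Basic plan] = 0.3·(-2) + 0.7·(4) = 2.2; E[Premium plan] = -3.5. Best-responding. ✓
The applicant (risk level low-risk), facing Basic plan: Full coverage gives 8, Partial coverage gives 7. Proposed Full coverage is best. ✓
The applicant (risk level high-risk), facing Basic plan: Full coverage gives 0, Partial coverage gives 8. Proposed Partial coverage is best. ✓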